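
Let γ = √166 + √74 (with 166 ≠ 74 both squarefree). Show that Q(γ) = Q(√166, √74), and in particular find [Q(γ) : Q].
[Q(γ) : Q] = 4 (equivalently, Q(γ) = Q(√166, √74))

Obviously Q(γ) ⊆ Q(√166, √74), and [Q(√166, √74):Q] = 4 (since 166, 74 are distinct squarefree integers > 1 with 12284 not a perfect square). To show equality we compute the minimal polynomial of γ. From γ = √166 + √74: γ^2 = 166 + 2√(12284) + 74 = 240 + 2√(12284), so γ^2 - 240 = 2√(12284); squaring, (γ^2 - 240)^2 = 4·12284, i.e. γ^4 - 480γ^2 + 57600 - 49136 = 0, i.e. γ^4 - 480γ^2 + 8464 = 0. So γ is a root of x^4 - 480x^2 + 8464. This polynomial is irreducible over Q: it has no rational root (each ±√166 ± √74 is irrational), and any factorization into two quadratics over Q would force √(12284) ∈ Q (pairing opposite roots) or √166, √74 ∈ Q (other pairings), all impossible. Hence [Q(γ):Q] = 4 = [Q(√166, √74):Q], so Q(γ) = Q(√166, √74).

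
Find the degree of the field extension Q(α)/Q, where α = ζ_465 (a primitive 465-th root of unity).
[Q(α):Q] = 240

The minimal polynomial of ζ_465 over Q is the 465-th cyclotomic polynomial Φ_465(x), which is irreducible over Q and has degree φ(465) = 240. Hence [Q(α):Q] = φ(465) = 240.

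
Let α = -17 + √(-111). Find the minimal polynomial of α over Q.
m_α(x) = x^2 + 34x + 400

From α + 17 = √(-111), squaring gives (α + 17)^2 = -111, i.e. α^2 + 34α + 289 = -111, so α^2 + 34α + 400 = 0. The discriminant of x^2 + 34x + 400 is (34)^2 - 4·(400) = 1156 - 1600 = -444, and 4·(-111) is not a perfect square in Q since -111 is squarefree and ≠ 1. Hence x^2 + 34x + 400 is irreducible over Q and is the minimal polynomial of α.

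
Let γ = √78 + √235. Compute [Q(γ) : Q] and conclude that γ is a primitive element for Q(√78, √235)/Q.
[Q(γ) : Q] = 4 (equivalently, Q(γ) = Q(√78, √235))

Obviously Q(γ) ⊆ Q(√78, √235), and [Q(√78, √235):Q] = 4 (since 78, 235 are distinct squarefree integers > 1 with 18330 not a perfect square). To show equality we compute the minimal polynomial of γ. From γ = √78 + √235: γ^2 = 78 + 2√(18330) + 235 = 313 + 2√(18330), so γ^2 - 313 = 2√(18330); squaring, (γ^2 - 313)^2 = 4·18330, i.e. γ^4 - 626γ^2 + 97969 - 73320 = 0, i.e. γ^4 - 626γ^2 + 24649 = 0. So γ is a root of x^4 - 626x^2 + 24649. This polynomial is irreducible over Q: it has no rational root (each ±√78 ± √235 is irrational), and any factorization into two quadratics over Q would force √(18330) ∈ Q (pairing opposite roots) or √78, √235 ∈ Q (other pairings), all impossible. Hence [Q(γ):Q] = 4 = [Q(√78, √235):Q], so Q(γ) = Q(√78, √235).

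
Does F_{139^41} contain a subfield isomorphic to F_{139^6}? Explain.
No: F_{139^6} is not a subfield of F_{139^41}

F_{p^m} embeds in F_{p^n} iff m | n. Here 6 ∤ 41 (since 41 = 6·6 + 5 with remainder 5 ≠ 0), so F_{139^6} is not a subfield of F_{139^41}. Equivalently: if it were, the tower law would give 6 = [F_{139^6}:F_139] dividing [F_{139^41}:F_139] = 41, contradiction.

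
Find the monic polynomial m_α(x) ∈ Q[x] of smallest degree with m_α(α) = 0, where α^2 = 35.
m_α(x) = x^2 - 35

α satisfies α^2 - 35 = 0, so x^2 - 35 annihilates α. Since d = 35 is squarefree and ≠ 1, it is not a perfect square in Q, so x^2 - 35 has no rational root and is therefore irreducible over Q (a degree-2 polynomial over a field is irreducible iff it has no root). Hence m_α(x) = x^2 - 35.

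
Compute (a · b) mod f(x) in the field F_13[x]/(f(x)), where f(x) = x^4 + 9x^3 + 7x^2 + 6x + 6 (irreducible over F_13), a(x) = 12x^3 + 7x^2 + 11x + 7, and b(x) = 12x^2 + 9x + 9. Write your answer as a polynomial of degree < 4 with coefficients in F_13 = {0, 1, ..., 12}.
a · b ≡ x^3 + 12x^2 + 7x + 5 (mod f(x))

Multiply in F_13[x]: a(x)·b(x) = (12x^3 + 7x^2 + 11x + 7)·(12x^2 + 9x + 9) = x^5 + 10x^4 + 4x^3 + 12x^2 + 6x + 11. This has degree ≥ 4, so divide by f(x) over F_13: x^5 + 10x^4 + 4x^3 + 12x^2 + 6x + 11 = (x + 1)·(x^4 + 9x^3 + 7x^2 + 6x + 6) + (x^3 + 12x^2 + 7x + 5). Hence a·b ≡ x^3 + 12x^2 + 7x + 5 (mod f). (F_13[x]/(f) is a field with 13^4 = 28561 elements since f is irreducible of degree 4.)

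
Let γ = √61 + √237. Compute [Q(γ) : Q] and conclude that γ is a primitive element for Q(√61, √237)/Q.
[Q(γ) : Q] = 4 (equivalently, Q(γ) = Q(√61, √237))

Obviously Q(γ) ⊆ Q(√61, √237), and [Q(√61, √237):Q] = 4 (since 61, 237 are distinct squarefree integers > 1 with 14457 not a perfect square). To show equality we compute the minimal polynomial of γ. From γ = √61 + √237: γ^2 = 61 + 2√(14457) + 237 = 298 + 2√(14457), so γ^2 - 298 = 2√(14457); squaring, (γ^2 - 298)^2 = 4·14457, i.e. γ^4 - 596γ^2 + 88804 - 57828 = 0, i.e. γ^4 - 596γ^2 + 30976 = 0. So γ is a root of x^4 - 596x^2 + 30976. This polynomial is irreducible over Q: it has no rational root (each ±√61 ± √237 is irrational), and any factorization into two quadratics over Q would force √(14457) ∈ Q (pairing opposite roots) or √61, √237 ∈ Q (other pairings), all impossible. Hence [Q(γ):Q] = 4 = [Q(√61, √237):Q], so Q(γ) = Q(√61, √237).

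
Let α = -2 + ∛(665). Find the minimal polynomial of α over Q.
m_α(x) = x^3 + 6x^2 + 12x - 657

Set β = α + 2 = ∛(665), so β^3 = 665. Then (α + 2)^3 - 665 = 0, i.e. α is a root of g(x) = (x + 2)^3 - 665 = x^3 + 6x^2 + 12x - 657. Since g(x) = h(x + 2) where h(x) = x^3 - 665, and h is irreducible over Q (because 665 is not a perfect cube, so h has no rational root, and a monic cubic with no rational root is irreducible), g is also irreducible (irreducibility is preserved under the substitution x → x + 2). Hence m_α(x) = x^3 + 6x^2 + 12x - 657.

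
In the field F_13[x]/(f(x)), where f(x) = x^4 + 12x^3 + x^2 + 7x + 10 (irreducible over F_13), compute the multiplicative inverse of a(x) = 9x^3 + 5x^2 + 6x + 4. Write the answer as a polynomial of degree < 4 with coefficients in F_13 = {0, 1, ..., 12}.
a(x)^(-1) ≡ 11x^3 + 4x + 6 (mod f(x))

Since f is irreducible over F_13, F_13[x]/(f) is a field and a(x) ≠ 0 has an inverse. Apply the extended Euclidean algorithm to f(x) and a(x) in F_13[x]: f(x) = (3x + 4)·a(x) + (2x^2 + 10x + 7);  a(x) = (11x + 6)·(2x^2 + 10x + 7) + (12x + 1);  (2x^2 + 10x + 7) = (11x + 1)·(12x + 1) + (6). The last nonzero remainder is the constant 6 = gcd(f, a) in F_13. Back-substituting through the division chain expresses 6 = s(x)·a(x) + t(x)·f(x) with s(x) ≡ x^3 + 11x + 10 (mod f), so (x^3 + 11x + 10)·a(x) ≡ 6 (mod f). Multiplying by 6^(-1) ≡ 11 in F_13 gives a(x)^(-1) ≡ 11·(x^3 + 11x + 10) ≡ 11x^3 + 4x + 6 (mod f). Check: (9x^3 + 5x^2 + 6x + 4)·(11x^3 + 4x + 6) = 8x^6 + 3x^5 + 11x^4 + x^3 + 2x^2 + 11 ≡ 1 (mod x^4 + 12x^3 + x^2 + 7x + 10).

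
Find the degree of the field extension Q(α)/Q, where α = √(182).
[Q(α):Q] = 2

[Q(α):Q] equals the degree of the minimal polynomial of α. Here α^2 = 182 and x^2 - 182 is irreducible (d = 182 is squarefree, ≠ 1, hence not a square), so deg(m_α) = 2. Thus [Q(α):Q] = 2.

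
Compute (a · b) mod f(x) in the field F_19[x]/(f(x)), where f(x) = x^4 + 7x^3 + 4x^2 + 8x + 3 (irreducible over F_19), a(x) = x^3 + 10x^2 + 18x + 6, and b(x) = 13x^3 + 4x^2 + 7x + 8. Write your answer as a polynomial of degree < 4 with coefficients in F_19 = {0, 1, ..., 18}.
a · b ≡ 2x^2 + 6x + 17 (mod f(x))

Multiply in F_19[x]: a(x)·b(x) = (x^3 + 10x^2 + 18x + 6)·(13x^3 + 4x^2 + 7x + 8) = 13x^6 + x^5 + 15x^4 + 2x^2 + 15x + 10. This has degree ≥ 4, so divide by f(x) over F_19: 13x^6 + x^5 + 15x^4 + 2x^2 + 15x + 10 = (13x^2 + 5x + 4)·(x^4 + 7x^3 + 4x^2 + 8x + 3) + (2x^2 + 6x + 17). Hence a·b ≡ 2x^2 + 6x + 17 (mod f). (F_19[x]/(f) is a field with 19^4 = 130321 elements since f is irreducible of degree 4.)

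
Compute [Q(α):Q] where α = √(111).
[Q(α):Q] = 2

[Q(α):Q] equals the degree of the minimal polynomial of α. Here α^2 = 111 and x^2 - 111 is irreducible (d = 111 is squarefree, ≠ 1, hence not a square), so deg(m_α) = 2. Thus [Q(α):Q] = 2.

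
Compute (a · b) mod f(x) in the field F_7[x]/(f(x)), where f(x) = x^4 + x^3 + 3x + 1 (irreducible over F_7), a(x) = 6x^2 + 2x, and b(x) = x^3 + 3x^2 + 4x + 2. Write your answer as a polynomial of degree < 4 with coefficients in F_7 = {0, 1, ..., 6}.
a · b ≡ 2x^3 + 2x^2 + 5x (mod f(x))

Multiply in F_7[x]: a(x)·b(x) = (6x^2 + 2x)·(x^3 + 3x^2 + 4x + 2) = 6x^5 + 6x^4 + 2x^3 + 6x^2 + 4x. This has degree ≥ 4, so divide by f(x) over F_7: 6x^5 + 6x^4 + 2x^3 + 6x^2 + 4x = (6x)·(x^4 + x^3 + 3x + 1) + (2x^3 + 2x^2 + 5x). Hence a·b ≡ 2x^3 + 2x^2 + 5x (mod f). (F_7[x]/(f) is a field with 7^4 = 2401 elements since f is irreducible of degree 4.)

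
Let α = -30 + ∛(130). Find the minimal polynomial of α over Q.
m_α(x) = x^3 + 90x^2 + 2700x + 26870

Set β = α + 30 = ∛(130), so β^3 = 130. Then (α + 30)^3 - 130 = 0, i.e. α is a root of g(x) = (x + 30)^3 - 130 = x^3 + 90x^2 + 2700x + 26870. Since g(x) = h(x + 30) where h(x) = x^3 - 130, and h is irreducible over Q (because 130 is not a perfect cube, so h has no rational root, and a monic cubic with no rational root is irreducible), g is also irreducible (irreducibility is preserved under the substitution x → x + 30). Hence m_α(x) = x^3 + 90x^2 + 2700x + 26870.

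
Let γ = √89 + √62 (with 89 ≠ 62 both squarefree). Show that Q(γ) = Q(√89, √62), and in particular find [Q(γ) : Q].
[Q(γ) : Q] = 4 (equivalently, Q(γ) = Q(√89, √62))

Obviously Q(γ) ⊆ Q(√89, √62), and [Q(√89, √62):Q] = 4 (since 89, 62 are distinct squarefree integers > 1 with 5518 not a perfect square). To show equality we compute the minimal polynomial of γ. From γ = √89 + √62: γ^2 = 89 + 2√(5518) + 62 = 151 + 2√(5518), so γ^2 - 151 = 2√(5518); squaring, (γ^2 - 151)^2 = 4·5518, i.e. γ^4 - 302γ^2 + 22801 - 22072 = 0, i.e. γ^4 - 302γ^2 + 729 = 0. So γ is a root of x^4 - 302x^2 + 729. This polynomial is irreducible over Q: it has no rational root (each ±√89 ± √62 is irrational), and any factorization into two quadratics over Q would force √(5518) ∈ Q (pairing opposite roots) or √89, √62 ∈ Q (other pairings), all impossible. Hence [Q(γ):Q] = 4 = [Q(√89, √62):Q], so Q(γ) = Q(√89, √62).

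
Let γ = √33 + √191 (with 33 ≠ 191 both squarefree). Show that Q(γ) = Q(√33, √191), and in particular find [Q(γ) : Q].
[Q(γ) : Q] = 4 (equivalently, Q(γ) = Q(√33, √191))

Obviously Q(γ) ⊆ Q(√33, √191), and [Q(√33, √191):Q] = 4 (since 33, 191 are distinct squarefree integers > 1 with 6303 not a perfect square). To show equality we compute the minimal polynomial of γ. From γ = √33 + √191: γ^2 = 33 + 2√(6303) + 191 = 224 + 2√(6303), so γ^2 - 224 = 2√(6303); squaring, (γ^2 - 224)^2 = 4·6303, i.e. γ^4 - 448γ^2 + 50176 - 25212 = 0, i.e. γ^4 - 448γ^2 + 24964 = 0. So γ is a root of x^4 - 448x^2 + 24964. This polynomial is irreducible over Q: it has no rational root (each ±√33 ± √191 is irrational), and any factorization into two quadratics over Q would force √(6303) ∈ Q (pairing opposite roots) or √33, √191 ∈ Q (other pairings), all impossible. Hence [Q(γ):Q] = 4 = [Q(√33, √191):Q], so Q(γ) = Q(√33, √191).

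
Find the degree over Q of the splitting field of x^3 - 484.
[K : Q] = 6

The roots of x^3 - 484 are ∛484, ω∛484, ω^2∛484 where ω = e^(2πi/3) is a primitive cube root of unity, so K = Q(∛484, ω). Now [Q(∛484):Q] = 3 (since 484 is not a perfect cube, x^3 - 484 is irreducible) and [Q(ω):Q] = 2. Both 2 and 3 divide [K:Q], and [K:Q] ≤ 3·2 = 6, so [K:Q] = 6. (Equivalently: Q(∛484) ⊂ R but ω ∉ R, so [K : Q(∛484)] = 2.)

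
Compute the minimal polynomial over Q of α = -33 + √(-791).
m_α(x) = x^2 + 66x + 1880

From α + 33 = √(-791), squaring gives (α + 33)^2 = -791, i.e. α^2 + 66α + 1089 = -791, so α^2 + 66α + 1880 = 0. The discriminant of x^2 + 66x + 1880 is (66)^2 - 4·(1880) = 4356 - 7520 = -3164, and 4·(-791) is not a perfect square in Q since -791 is squarefree and ≠ 1. Hence x^2 + 66x + 1880 is irreducible over Q and is the minimal polynomial of α.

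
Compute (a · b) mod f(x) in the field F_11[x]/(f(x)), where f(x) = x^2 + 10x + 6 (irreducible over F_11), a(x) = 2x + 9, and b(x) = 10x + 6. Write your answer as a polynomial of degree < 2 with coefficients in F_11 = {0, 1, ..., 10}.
a · b ≡ x (mod f(x))

Multiply in F_11[x]: a(x)·b(x) = (2x + 9)·(10x + 6) = 9x^2 + 3x + 10. This has degree ≥ 2, so divide by f(x) over F_11: 9x^2 + 3x + 10 = (9)·(x^2 + 10x + 6) + (x). Hence a·b ≡ x (mod f). (F_11[x]/(f) is a field with 11^2 = 121 elements since f is irreducible of degree 2.)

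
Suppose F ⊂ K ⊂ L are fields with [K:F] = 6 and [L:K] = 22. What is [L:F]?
[L:F] = 132

The tower law says that for any tower of field extensions F ⊂ K ⊂ L with finite degrees, [L:F] = [L:K] · [K:F]. Here this gives [L:F] = 22 · 6 = 132.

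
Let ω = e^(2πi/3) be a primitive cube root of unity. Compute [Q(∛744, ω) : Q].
[Q(∛744, ω) : Q] = 6

[Q(∛744):Q] = 3 (min poly x^3 - 744, irreducible since 744 is not a perfect cube). [Q(ω):Q] = 2 (min poly x^2 + x + 1). Since Q(∛744) ⊂ R and ω ∉ R, we have ω ∉ Q(∛744), so x^2 + x + 1 remains irreducible over Q(∛744) and [Q(∛744, ω) : Q(∛744)] = 2. By the tower law, [Q(∛744, ω) : Q] = 3 · 2 = 6. (In fact Q(∛744, ω) is the splitting field of x^3 - 744 over Q.)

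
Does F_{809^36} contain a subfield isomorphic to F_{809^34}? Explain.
No: F_{809^34} is not a subfield of F_{809^36}

F_{p^m} embeds in F_{p^n} iff m | n. Here 34 ∤ 36 (since 36 = 1·34 + 2 with remainder 2 ≠ 0), so F_{809^34} is not a subfield of F_{809^36}. Equivalently: if it were, the tower law would give 34 = [F_{809^34}:F_809] dividing [F_{809^36}:F_809] = 36, contradiction.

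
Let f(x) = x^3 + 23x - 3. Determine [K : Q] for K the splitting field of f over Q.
[K : Q] = 6

By the rational root test, any rational root of the monic integer polynomial f(x) = x^3 + 23x - 3 must be an integer dividing the constant term -3, i.e. one of ±{1, 3}. Evaluating: f(1) = 21, f(-1) = -27, f(3) = 93, f(-3) = -99; none is 0, so f has no rational root and is therefore irreducible over Q (a cubic with no linear factor over a field is irreducible). For an irreducible cubic, the Galois group is A_3 or S_3 according as the discriminant disc(f) = -4a^3 - 27b^2 = -4·(23)^3 - 27·(-3)^2 = -48911 is or is not a square in Q. Here disc(f) = -48911 is not a perfect square in Q, so the Galois group of f over Q is not contained in A_3 and must be all of S_3. The splitting field has degree |S_3| = 6 over Q, so [K : Q] = 6.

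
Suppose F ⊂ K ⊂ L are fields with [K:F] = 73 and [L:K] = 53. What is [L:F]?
[L:F] = 3869

The tower law says that for any tower of field extensions F ⊂ K ⊂ L with finite degrees, [L:F] = [L:K] · [K:F]. Here this gives [L:F] = 53 · 73 = 3869.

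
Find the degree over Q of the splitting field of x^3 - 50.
[K : Q] = 6

The roots of x^3 - 50 are ∛50, ω∛50, ω^2∛50 where ω = e^(2πi/3) is a primitive cube root of unity, so K = Q(∛50, ω). Now [Q(∛50):Q] = 3 (since 50 is not a perfect cube, x^3 - 50 is irreducible) and [Q(ω):Q] = 2. Both 2 and 3 divide [K:Q], and [K:Q] ≤ 3·2 = 6, so [K:Q] = 6. (Equivalently: Q(∛50) ⊂ R but ω ∉ R, so [K : Q(∛50)] = 2.)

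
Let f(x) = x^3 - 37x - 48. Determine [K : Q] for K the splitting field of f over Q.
[K : Q] = 6

By the rational root test, any rational root of the monic integer polynomial f(x) = x^3 - 37x - 48 must be an integer dividing the constant term -48, i.e. one of ±{1, 2, 3, 4, 6, 8, 12, 16, 24, 48}. Evaluating: f(1) = -84, f(-1) = -12, f(2) = -114, f(-2) = 18, f(3) = -132, f(-3) = 36, f(4) = -132, f(-4) = 36, f(6) = -54, f(-6) = -42, f(8) = 168, f(-8) = -264, f(12) = 1236, f(-12) = -1332, f(16) = 3456, f(-16) = -3552, f(24) = 12888, f(-24) = -12984, f(48) = 108768, f(-48) = -108864; none is 0, so f has no rational root and is therefore irreducible over Q (a cubic with no linear factor over a field is irreducible). For an irreducible cubic, the Galois group is A_3 or S_3 according as the discriminant disc(f) = -4a^3 - 27b^2 = -4·(-37)^3 - 27·(-48)^2 = 140404 is or is not a square in Q. Here disc(f) = 140404 is not a perfect square in Q, so the Galois group of f over Q is not contained in A_3 and must be all of S_3. The splitting field has degree |S_3| = 6 over Q, so [K : Q] = 6.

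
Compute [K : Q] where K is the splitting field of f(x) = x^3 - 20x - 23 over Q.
[K : Q] = 6

By the rational root test, any rational root of the monic integer polynomial f(x) = x^3 - 20x - 23 must be an integer dividing the constant term -23, i.e. one of ±{1, 23}. Evaluating: f(1) = -42, f(-1) = -4, f(23) = 11684, f(-23) = -11730; none is 0, so f has no rational root and is therefore irreducible over Q (a cubic with no linear factor over a field is irreducible). For an irreducible cubic, the Galois group is A_3 or S_3 according as the discriminant disc(f) = -4a^3 - 27b^2 = -4·(-20)^3 - 27·(-23)^2 = 17717 is or is not a square in Q. Here disc(f) = 17717 is not a perfect square in Q, so the Galois group of f over Q is not contained in A_3 and must be all of S_3. The splitting field has degree |S_3| = 6 over Q, so [K : Q] = 6.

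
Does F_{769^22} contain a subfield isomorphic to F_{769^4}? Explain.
No: F_{769^4} is not a subfield of F_{769^22}

F_{p^m} embeds in F_{p^n} iff m | n. Here 4 ∤ 22 (since 22 = 5·4 + 2 with remainder 2 ≠ 0), so F_{769^4} is not a subfield of F_{769^22}. Equivalently: if it were, the tower law would give 4 = [F_{769^4}:F_769] dividing [F_{769^22}:F_769] = 22, contradiction.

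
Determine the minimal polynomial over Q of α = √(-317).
m_α(x) = x^2 + 317

α satisfies α^2 + 317 = 0, so x^2 + 317 annihilates α. Since d = -317 is squarefree and ≠ 1, it is not a perfect square in Q, so x^2 + 317 has no rational root and is therefore irreducible over Q (a degree-2 polynomial over a field is irreducible iff it has no root). Hence m_α(x) = x^2 + 317.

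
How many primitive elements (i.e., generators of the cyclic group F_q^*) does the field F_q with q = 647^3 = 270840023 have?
There are φ(270840022) = 120113280 primitive elements

F_q^* is cyclic of order q - 1 = 270840022. A cyclic group of order m has exactly φ(m) generators. Here m = 270840022 = 2 · 17 · 19 · 211 · 1987, so the number of primitive elements is φ(270840022) = 120113280.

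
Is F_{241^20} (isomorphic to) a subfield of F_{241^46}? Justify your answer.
No: F_{241^20} is not a subfield of F_{241^46}

F_{p^m} embeds in F_{p^n} iff m | n. Here 20 ∤ 46 (since 46 = 2·20 + 6 with remainder 6 ≠ 0), so F_{241^20} is not a subfield of F_{241^46}. Equivalently: if it were, the tower law would give 20 = [F_{241^20}:F_241] dividing [F_{241^46}:F_241] = 46, contradiction.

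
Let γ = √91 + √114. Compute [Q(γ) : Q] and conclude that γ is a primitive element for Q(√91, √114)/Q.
[Q(γ) : Q] = 4 (equivalently, Q(γ) = Q(√91, √114))

Obviously Q(γ) ⊆ Q(√91, √114), and [Q(√91, √114):Q] = 4 (since 91, 114 are distinct squarefree integers > 1 with 10374 not a perfect square). To show equality we compute the minimal polynomial of γ. From γ = √91 + √114: γ^2 = 91 + 2√(10374) + 114 = 205 + 2√(10374), so γ^2 - 205 = 2√(10374); squaring, (γ^2 - 205)^2 = 4·10374, i.e. γ^4 - 410γ^2 + 42025 - 41496 = 0, i.e. γ^4 - 410γ^2 + 529 = 0. So γ is a root of x^4 - 410x^2 + 529. This polynomial is irreducible over Q: it has no rational root (each ±√91 ± √114 is irrational), and any factorization into two quadratics over Q would force √(10374) ∈ Q (pairing opposite roots) or √91, √114 ∈ Q (other pairings), all impossible. Hence [Q(γ):Q] = 4 = [Q(√91, √114):Q], so Q(γ) = Q(√91, √114).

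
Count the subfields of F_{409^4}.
F_{409^4} has 3 subfields

The subfields of F_{p^n} are exactly the fields F_{p^d} for d | n (each is the fixed field of the unique index-d subgroup of Gal(F_{p^n}/F_p) ≅ Z/nZ). The divisors of n = 4 are {1, 2, 4}, giving 3 subfields: F_{409^1}, F_{409^2}, F_{409^4}.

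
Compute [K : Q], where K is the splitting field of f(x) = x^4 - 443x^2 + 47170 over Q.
[K : Q] = 4

Solving the quadratic in x^2: x^2 = (443 ± √(443^2 - 4·47170))/2 = (443 ± √7569)/2 = (443 ± 87)/2, giving x^2 = 178 or x^2 = 265. So f(x) = (x^2 - 178)(x^2 - 265) and the roots of f are ±√178, ±√265. Hence the splitting field is K = Q(√178, √265). Since 178 and 265 are distinct squarefree integers > 1, their product 47170 is not a perfect square, so √265 ∉ Q(√178). By the tower law [K:Q] = [Q(√178,√265):Q(√178)] · [Q(√178):Q] = 2 · 2 = 4.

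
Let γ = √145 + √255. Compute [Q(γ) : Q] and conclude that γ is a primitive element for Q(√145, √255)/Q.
[Q(γ) : Q] = 4 (equivalently, Q(γ) = Q(√145, √255))

Obviously Q(γ) ⊆ Q(√145, √255), and [Q(√145, √255):Q] = 4 (since 145, 255 are distinct squarefree integers > 1 with 36975 not a perfect square). To show equality we compute the minimal polynomial of γ. From γ = √145 + √255: γ^2 = 145 + 2√(36975) + 255 = 400 + 2√(36975), so γ^2 - 400 = 2√(36975); squaring, (γ^2 - 400)^2 = 4·36975, i.e. γ^4 - 800γ^2 + 160000 - 147900 = 0, i.e. γ^4 - 800γ^2 + 12100 = 0. So γ is a root of x^4 - 800x^2 + 12100. This polynomial is irreducible over Q: it has no rational root (each ±√145 ± √255 is irrational), and any factorization into two quadratics over Q would force √(36975) ∈ Q (pairing opposite roots) or √145, √255 ∈ Q (other pairings), all impossible. Hence [Q(γ):Q] = 4 = [Q(√145, √255):Q], so Q(γ) = Q(√145, √255).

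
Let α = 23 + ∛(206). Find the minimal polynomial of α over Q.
m_α(x) = x^3 - 69x^2 + 1587x - 12373

Set β = α - 23 = ∛(206), so β^3 = 206. Then (α - 23)^3 - 206 = 0, i.e. α is a root of g(x) = (x - 23)^3 - 206 = x^3 - 69x^2 + 1587x - 12373. Since g(x) = h(x - 23) where h(x) = x^3 - 206, and h is irreducible over Q (because 206 is not a perfect cube, so h has no rational root, and a monic cubic with no rational root is irreducible), g is also irreducible (irreducibility is preserved under the substitution x → x - 23). Hence m_α(x) = x^3 - 69x^2 + 1587x - 12373.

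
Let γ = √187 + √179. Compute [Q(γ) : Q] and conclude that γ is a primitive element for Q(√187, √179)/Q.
[Q(γ) : Q] = 4 (equivalently, Q(γ) = Q(√187, √179))

Obviously Q(γ) ⊆ Q(√187, √179), and [Q(√187, √179):Q] = 4 (since 187, 179 are distinct squarefree integers > 1 with 33473 not a perfect square). To show equality we compute the minimal polynomial of γ. From γ = √187 + √179: γ^2 = 187 + 2√(33473) + 179 = 366 + 2√(33473), so γ^2 - 366 = 2√(33473); squaring, (γ^2 - 366)^2 = 4·33473, i.e. γ^4 - 732γ^2 + 133956 - 133892 = 0, i.e. γ^4 - 732γ^2 + 64 = 0. So γ is a root of x^4 - 732x^2 + 64. This polynomial is irreducible over Q: it has no rational root (each ±√187 ± √179 is irrational), and any factorization into two quadratics over Q would force √(33473) ∈ Q (pairing opposite roots) or √187, √179 ∈ Q (other pairings), all impossible. Hence [Q(γ):Q] = 4 = [Q(√187, √179):Q], so Q(γ) = Q(√187, √179).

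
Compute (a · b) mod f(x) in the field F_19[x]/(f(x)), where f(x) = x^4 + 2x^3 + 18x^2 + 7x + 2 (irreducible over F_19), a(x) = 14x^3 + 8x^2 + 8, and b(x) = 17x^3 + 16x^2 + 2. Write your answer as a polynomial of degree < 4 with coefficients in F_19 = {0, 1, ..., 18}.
a · b ≡ 17x^3 + 14x^2 + 17x + 17 (mod f(x))

Multiply in F_19[x]: a(x)·b(x) = (14x^3 + 8x^2 + 8)·(17x^3 + 16x^2 + 2) = 10x^6 + 18x^5 + 14x^4 + 12x^3 + 11x^2 + 16. This has degree ≥ 4, so divide by f(x) over F_19: 10x^6 + 18x^5 + 14x^4 + 12x^3 + 11x^2 + 16 = (10x^2 + 17x + 9)·(x^4 + 2x^3 + 18x^2 + 7x + 2) + (17x^3 + 14x^2 + 17x + 17). Hence a·b ≡ 17x^3 + 14x^2 + 17x + 17 (mod f). (F_19[x]/(f) is a field with 19^4 = 130321 elements since f is irreducible of degree 4.)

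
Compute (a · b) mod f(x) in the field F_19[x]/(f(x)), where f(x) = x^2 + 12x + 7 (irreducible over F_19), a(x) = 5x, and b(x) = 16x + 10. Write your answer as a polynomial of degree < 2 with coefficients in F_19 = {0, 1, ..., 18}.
a · b ≡ 2x + 10 (mod f(x))

Multiply in F_19[x]: a(x)·b(x) = (5x)·(16x + 10) = 4x^2 + 12x. This has degree ≥ 2, so divide by f(x) over F_19: 4x^2 + 12x = (4)·(x^2 + 12x + 7) + (2x + 10). Hence a·b ≡ 2x + 10 (mod f). (F_19[x]/(f) is a field with 19^2 = 361 elements since f is irreducible of degree 2.)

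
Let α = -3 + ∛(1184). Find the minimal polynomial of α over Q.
m_α(x) = x^3 + 9x^2 + 27x - 1157

Set β = α + 3 = ∛(1184), so β^3 = 1184. Then (α + 3)^3 - 1184 = 0, i.e. α is a root of g(x) = (x + 3)^3 - 1184 = x^3 + 9x^2 + 27x - 1157. Since g(x) = h(x + 3) where h(x) = x^3 - 1184, and h is irreducible over Q (because 1184 is not a perfect cube, so h has no rational root, and a monic cubic with no rational root is irreducible), g is also irreducible (irreducibility is preserved under the substitution x → x + 3). Hence m_α(x) = x^3 + 9x^2 + 27x - 1157.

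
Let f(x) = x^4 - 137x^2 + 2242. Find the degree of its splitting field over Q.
[K : Q] = 4

Solving the quadratic in x^2: x^2 = (137 ± √(137^2 - 4·2242))/2 = (137 ± √9801)/2 = (137 ± 99)/2, giving x^2 = 19 or x^2 = 118. So f(x) = (x^2 - 19)(x^2 - 118) and the roots of f are ±√19, ±√118. Hence the splitting field is K = Q(√19, √118). Since 19 and 118 are distinct squarefree integers > 1, their product 2242 is not a perfect square, so √118 ∉ Q(√19). By the tower law [K:Q] = [Q(√19,√118):Q(√19)] · [Q(√19):Q] = 2 · 2 = 4.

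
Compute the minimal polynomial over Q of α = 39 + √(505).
m_α(x) = x^2 - 78x + 1016

From α - 39 = √(505), squaring gives (α - 39)^2 = 505, i.e. α^2 - 78α + 1521 = 505, so α^2 - 78α + 1016 = 0. The discriminant of x^2 - 78x + 1016 is (-78)^2 - 4·(1016) = 6084 - 4064 = 2020, and 4·(505) is not a perfect square in Q since 505 is squarefree and ≠ 1. Hence x^2 - 78x + 1016 is irreducible over Q and is the minimal polynomial of α.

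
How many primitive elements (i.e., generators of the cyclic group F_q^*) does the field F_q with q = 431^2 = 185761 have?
There are φ(185760) = 48384 primitive elements

F_q^* is cyclic of order q - 1 = 185760. A cyclic group of order m has exactly φ(m) generators. Here m = 185760 = 2^5 · 3^3 · 5 · 43, so the number of primitive elements is φ(185760) = 48384.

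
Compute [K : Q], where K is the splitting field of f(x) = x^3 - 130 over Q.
[K : Q] = 6

The roots of x^3 - 130 are ∛130, ω∛130, ω^2∛130 where ω = e^(2πi/3) is a primitive cube root of unity, so K = Q(∛130, ω). Now [Q(∛130):Q] = 3 (since 130 is not a perfect cube, x^3 - 130 is irreducible) and [Q(ω):Q] = 2. Both 2 and 3 divide [K:Q], and [K:Q] ≤ 3·2 = 6, so [K:Q] = 6. (Equivalently: Q(∛130) ⊂ R but ω ∉ R, so [K : Q(∛130)] = 2.)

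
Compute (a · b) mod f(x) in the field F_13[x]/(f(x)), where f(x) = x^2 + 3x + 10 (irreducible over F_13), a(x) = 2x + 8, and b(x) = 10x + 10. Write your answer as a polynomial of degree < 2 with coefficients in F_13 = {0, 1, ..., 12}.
a · b ≡ x + 10 (mod f(x))

Multiply in F_13[x]: a(x)·b(x) = (2x + 8)·(10x + 10) = 7x^2 + 9x + 2. This has degree ≥ 2, so divide by f(x) over F_13: 7x^2 + 9x + 2 = (7)·(x^2 + 3x + 10) + (x + 10). Hence a·b ≡ x + 10 (mod f). (F_13[x]/(f) is a field with 13^2 = 169 elements since f is irreducible of degree 2.)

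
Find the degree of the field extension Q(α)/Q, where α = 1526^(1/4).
[Q(α):Q] = 4

α is a root of x^4 - 1526. By Eisenstein's criterion at the prime p = 2 (which divides the constant term 1526 but p^2 = 4 does not, since 1526 is squarefree), x^4 - 1526 is irreducible over Q. Hence [Q(α):Q] = 4.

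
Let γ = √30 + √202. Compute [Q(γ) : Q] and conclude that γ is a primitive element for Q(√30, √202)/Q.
[Q(γ) : Q] = 4 (equivalently, Q(γ) = Q(√30, √202))

Obviously Q(γ) ⊆ Q(√30, √202), and [Q(√30, √202):Q] = 4 (since 30, 202 are distinct squarefree integers > 1 with 6060 not a perfect square). To show equality we compute the minimal polynomial of γ. From γ = √30 + √202: γ^2 = 30 + 2√(6060) + 202 = 232 + 2√(6060), so γ^2 - 232 = 2√(6060); squaring, (γ^2 - 232)^2 = 4·6060, i.e. γ^4 - 464γ^2 + 53824 - 24240 = 0, i.e. γ^4 - 464γ^2 + 29584 = 0. So γ is a root of x^4 - 464x^2 + 29584. This polynomial is irreducible over Q: it has no rational root (each ±√30 ± √202 is irrational), and any factorization into two quadratics over Q would force √(6060) ∈ Q (pairing opposite roots) or √30, √202 ∈ Q (other pairings), all impossible. Hence [Q(γ):Q] = 4 = [Q(√30, √202):Q], so Q(γ) = Q(√30, √202).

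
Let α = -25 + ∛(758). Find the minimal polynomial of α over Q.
m_α(x) = x^3 + 75x^2 + 1875x + 14867

Set β = α + 25 = ∛(758), so β^3 = 758. Then (α + 25)^3 - 758 = 0, i.e. α is a root of g(x) = (x + 25)^3 - 758 = x^3 + 75x^2 + 1875x + 14867. Since g(x) = h(x + 25) where h(x) = x^3 - 758, and h is irreducible over Q (because 758 is not a perfect cube, so h has no rational root, and a monic cubic with no rational root is irreducible), g is also irreducible (irreducibility is preserved under the substitution x → x + 25). Hence m_α(x) = x^3 + 75x^2 + 1875x + 14867.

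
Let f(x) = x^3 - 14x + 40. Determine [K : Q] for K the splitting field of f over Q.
[K : Q] = 6

By the rational root test, any rational root of the monic integer polynomial f(x) = x^3 - 14x + 40 must be an integer dividing the constant term 40, i.e. one of ±{1, 2, 4, 5, 8, 10, 20, 40}. Evaluating: f(1) = 27, f(-1) = 53, f(2) = 20, f(-2) = 60, f(4) = 48, f(-4) = 32, f(5) = 95, f(-5) = -15, f(8) = 440, f(-8) = -360, f(10) = 900, f(-10) = -820, f(20) = 7760, f(-20) = -7680, f(40) = 63480, f(-40) = -63400; none is 0, so f has no rational root and is therefore irreducible over Q (a cubic with no linear factor over a field is irreducible). For an irreducible cubic, the Galois group is A_3 or S_3 according as the discriminant disc(f) = -4a^3 - 27b^2 = -4·(-14)^3 - 27·(40)^2 = -32224 is or is not a square in Q. Here disc(f) = -32224 is not a perfect square in Q, so the Galois group of f over Q is not contained in A_3 and must be all of S_3. The splitting field has degree |S_3| = 6 over Q, so [K : Q] = 6.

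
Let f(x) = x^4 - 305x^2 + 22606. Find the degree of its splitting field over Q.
[K : Q] = 4

Solving the quadratic in x^2: x^2 = (305 ± √(305^2 - 4·22606))/2 = (305 ± √2601)/2 = (305 ± 51)/2, giving x^2 = 178 or x^2 = 127. So f(x) = (x^2 - 178)(x^2 - 127) and the roots of f are ±√178, ±√127. Hence the splitting field is K = Q(√178, √127). Since 178 and 127 are distinct squarefree integers > 1, their product 22606 is not a perfect square, so √127 ∉ Q(√178). By the tower law [K:Q] = [Q(√178,√127):Q(√178)] · [Q(√178):Q] = 2 · 2 = 4.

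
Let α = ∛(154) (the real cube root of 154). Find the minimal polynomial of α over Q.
m_α(x) = x^3 - 154

α satisfies α^3 = 154, so x^3 - 154 annihilates α. By the rational root test, a rational root p/q (in lowest terms) of x^3 - 154 would satisfy p^3 = 154 q^3, forcing q = 1 and p^3 = 154; but 154 is not a perfect cube, contradiction. A monic cubic over Q with no rational root is irreducible (any nontrivial factorization would include a linear factor). Hence x^3 - 154 is the minimal polynomial of α, and in particular [Q(α):Q] = 3.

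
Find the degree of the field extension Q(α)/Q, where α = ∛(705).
[Q(α):Q] = 3

The minimal polynomial of α is x^3 - 705, irreducible over Q since 705 is not a perfect cube (so x^3 - 705 has no rational root). Hence [Q(α):Q] = deg(m_α) = 3.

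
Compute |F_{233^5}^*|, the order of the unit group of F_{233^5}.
|F_{233^5}^*| = 686719856392

F_{233^5} has 233^5 = 686719856393 elements; its multiplicative group consists of all nonzero elements, so |F_{233^5}^*| = 686719856393 - 1 = 686719856392. (It is cyclic since any finite subgroup of the multiplicative group of a field is cyclic.)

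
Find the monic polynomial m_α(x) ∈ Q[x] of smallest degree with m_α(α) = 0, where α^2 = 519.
m_α(x) = x^2 - 519

α satisfies α^2 - 519 = 0, so x^2 - 519 annihilates α. Since d = 519 is squarefree and ≠ 1, it is not a perfect square in Q, so x^2 - 519 has no rational root and is therefore irreducible over Q (a degree-2 polynomial over a field is irreducible iff it has no root). Hence m_α(x) = x^2 - 519.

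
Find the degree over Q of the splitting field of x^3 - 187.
[K : Q] = 6

The roots of x^3 - 187 are ∛187, ω∛187, ω^2∛187 where ω = e^(2πi/3) is a primitive cube root of unity, so K = Q(∛187, ω). Now [Q(∛187):Q] = 3 (since 187 is not a perfect cube, x^3 - 187 is irreducible) and [Q(ω):Q] = 2. Both 2 and 3 divide [K:Q], and [K:Q] ≤ 3·2 = 6, so [K:Q] = 6. (Equivalently: Q(∛187) ⊂ R but ω ∉ R, so [K : Q(∛187)] = 2.)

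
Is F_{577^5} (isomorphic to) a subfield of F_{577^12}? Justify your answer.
No: F_{577^5} is not a subfield of F_{577^12}

F_{p^m} embeds in F_{p^n} iff m | n. Here 5 ∤ 12 (since 12 = 2·5 + 2 with remainder 2 ≠ 0), so F_{577^5} is not a subfield of F_{577^12}. Equivalently: if it were, the tower law would give 5 = [F_{577^5}:F_577] dividing [F_{577^12}:F_577] = 12, contradiction.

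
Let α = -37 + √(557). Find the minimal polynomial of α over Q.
m_α(x) = x^2 + 74x + 812

From α + 37 = √(557), squaring gives (α + 37)^2 = 557, i.e. α^2 + 74α + 1369 = 557, so α^2 + 74α + 812 = 0. The discriminant of x^2 + 74x + 812 is (74)^2 - 4·(812) = 5476 - 3248 = 2228, and 4·(557) is not a perfect square in Q since 557 is squarefree and ≠ 1. Hence x^2 + 74x + 812 is irreducible over Q and is the minimal polynomial of α.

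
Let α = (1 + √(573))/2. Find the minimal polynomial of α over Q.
m_α(x) = x^2 - x - 143

From 2α - 1 = √(573), squaring gives (2α - 1)^2 = 573, i.e. 4α^2 - 4α + 1 = 573, so α^2 - α + (1 - 573)/4 = 0. Since 573 ≡ 1 (mod 4), (1 - 573)/4 = -143 ∈ Z. The polynomial x^2 - x - 143 has discriminant 1 - 4·(-143) = 573, which is not a perfect square in Q (d = 573 is squarefree and ≠ 1), so x^2 - x - 143 is irreducible over Q. It is the minimal polynomial of α.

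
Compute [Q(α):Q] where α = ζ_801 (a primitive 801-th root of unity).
[Q(α):Q] = 528

The minimal polynomial of ζ_801 over Q is the 801-th cyclotomic polynomial Φ_801(x), which is irreducible over Q and has degree φ(801) = 528. Hence [Q(α):Q] = φ(801) = 528.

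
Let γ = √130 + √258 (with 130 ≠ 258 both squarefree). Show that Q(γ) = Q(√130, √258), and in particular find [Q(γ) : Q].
[Q(γ) : Q] = 4 (equivalently, Q(γ) = Q(√130, √258))

Obviously Q(γ) ⊆ Q(√130, √258), and [Q(√130, √258):Q] = 4 (since 130, 258 are distinct squarefree integers > 1 with 33540 not a perfect square). To show equality we compute the minimal polynomial of γ. From γ = √130 + √258: γ^2 = 130 + 2√(33540) + 258 = 388 + 2√(33540), so γ^2 - 388 = 2√(33540); squaring, (γ^2 - 388)^2 = 4·33540, i.e. γ^4 - 776γ^2 + 150544 - 134160 = 0, i.e. γ^4 - 776γ^2 + 16384 = 0. So γ is a root of x^4 - 776x^2 + 16384. This polynomial is irreducible over Q: it has no rational root (each ±√130 ± √258 is irrational), and any factorization into two quadratics over Q would force √(33540) ∈ Q (pairing opposite roots) or √130, √258 ∈ Q (other pairings), all impossible. Hence [Q(γ):Q] = 4 = [Q(√130, √258):Q], so Q(γ) = Q(√130, √258).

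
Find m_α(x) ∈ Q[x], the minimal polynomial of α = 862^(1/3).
m_α(x) = x^3 - 862

α satisfies α^3 = 862, so x^3 - 862 annihilates α. By the rational root test, a rational root p/q (in lowest terms) of x^3 - 862 would satisfy p^3 = 862 q^3, forcing q = 1 and p^3 = 862; but 862 is not a perfect cube, contradiction. A monic cubic over Q with no rational root is irreducible (any nontrivial factorization would include a linear factor). Hence x^3 - 862 is the minimal polynomial of α, and in particular [Q(α):Q] = 3.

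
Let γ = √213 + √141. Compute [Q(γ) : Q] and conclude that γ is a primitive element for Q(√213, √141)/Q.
[Q(γ) : Q] = 4 (equivalently, Q(γ) = Q(√213, √141))

Obviously Q(γ) ⊆ Q(√213, √141), and [Q(√213, √141):Q] = 4 (since 213, 141 are distinct squarefree integers > 1 with 30033 not a perfect square). To show equality we compute the minimal polynomial of γ. From γ = √213 + √141: γ^2 = 213 + 2√(30033) + 141 = 354 + 2√(30033), so γ^2 - 354 = 2√(30033); squaring, (γ^2 - 354)^2 = 4·30033, i.e. γ^4 - 708γ^2 + 125316 - 120132 = 0, i.e. γ^4 - 708γ^2 + 5184 = 0. So γ is a root of x^4 - 708x^2 + 5184. This polynomial is irreducible over Q: it has no rational root (each ±√213 ± √141 is irrational), and any factorization into two quadratics over Q would force √(30033) ∈ Q (pairing opposite roots) or √213, √141 ∈ Q (other pairings), all impossible. Hence [Q(γ):Q] = 4 = [Q(√213, √141):Q], so Q(γ) = Q(√213, √141).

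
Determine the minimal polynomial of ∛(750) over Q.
m_α(x) = x^3 - 750

α satisfies α^3 = 750, so x^3 - 750 annihilates α. By the rational root test, a rational root p/q (in lowest terms) of x^3 - 750 would satisfy p^3 = 750 q^3, forcing q = 1 and p^3 = 750; but 750 is not a perfect cube, contradiction. A monic cubic over Q with no rational root is irreducible (any nontrivial factorization would include a linear factor). Hence x^3 - 750 is the minimal polynomial of α, and in particular [Q(α):Q] = 3.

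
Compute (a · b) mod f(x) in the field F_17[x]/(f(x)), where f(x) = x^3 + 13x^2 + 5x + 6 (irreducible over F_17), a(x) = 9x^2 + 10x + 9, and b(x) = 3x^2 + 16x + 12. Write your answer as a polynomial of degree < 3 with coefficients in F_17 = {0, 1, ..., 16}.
a · b ≡ 13x^2 + x + 14 (mod f(x))

Multiply in F_17[x]: a(x)·b(x) = (9x^2 + 10x + 9)·(3x^2 + 16x + 12) = 10x^4 + 4x^3 + 6x^2 + 9x + 6. This has degree ≥ 3, so divide by f(x) over F_17: 10x^4 + 4x^3 + 6x^2 + 9x + 6 = (10x + 10)·(x^3 + 13x^2 + 5x + 6) + (13x^2 + x + 14). Hence a·b ≡ 13x^2 + x + 14 (mod f). (F_17[x]/(f) is a field with 17^3 = 4913 elements since f is irreducible of degree 3.)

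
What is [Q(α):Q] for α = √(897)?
[Q(α):Q] = 2

[Q(α):Q] equals the degree of the minimal polynomial of α. Here α^2 = 897 and x^2 - 897 is irreducible (d = 897 is squarefree, ≠ 1, hence not a square), so deg(m_α) = 2. Thus [Q(α):Q] = 2.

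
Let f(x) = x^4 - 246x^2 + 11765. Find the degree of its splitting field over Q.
[K : Q] = 4

Solving the quadratic in x^2: x^2 = (246 ± √(246^2 - 4·11765))/2 = (246 ± √13456)/2 = (246 ± 116)/2, giving x^2 = 181 or x^2 = 65. So f(x) = (x^2 - 181)(x^2 - 65) and the roots of f are ±√181, ±√65. Hence the splitting field is K = Q(√181, √65). Since 181 and 65 are distinct squarefree integers > 1, their product 11765 is not a perfect square, so √65 ∉ Q(√181). By the tower law [K:Q] = [Q(√181,√65):Q(√181)] · [Q(√181):Q] = 2 · 2 = 4.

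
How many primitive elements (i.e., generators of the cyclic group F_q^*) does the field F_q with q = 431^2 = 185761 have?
There are φ(185760) = 48384 primitive elements

F_q^* is cyclic of order q - 1 = 185760. A cyclic group of order m has exactly φ(m) generators. Here m = 185760 = 2^5 · 3^3 · 5 · 43, so the number of primitive elements is φ(185760) = 48384.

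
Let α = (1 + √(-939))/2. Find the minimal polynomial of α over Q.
m_α(x) = x^2 - x + 235

From 2α - 1 = √(-939), squaring gives (2α - 1)^2 = -939, i.e. 4α^2 - 4α + 1 = -939, so α^2 - α + (1 + 939)/4 = 0. Since -939 ≡ 1 (mod 4), (1 + 939)/4 = 235 ∈ Z. The polynomial x^2 - x + 235 has discriminant 1 - 4·(235) = -939, which is not a perfect square in Q (d = -939 is squarefree and ≠ 1), so x^2 - x + 235 is irreducible over Q. It is the minimal polynomial of α.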